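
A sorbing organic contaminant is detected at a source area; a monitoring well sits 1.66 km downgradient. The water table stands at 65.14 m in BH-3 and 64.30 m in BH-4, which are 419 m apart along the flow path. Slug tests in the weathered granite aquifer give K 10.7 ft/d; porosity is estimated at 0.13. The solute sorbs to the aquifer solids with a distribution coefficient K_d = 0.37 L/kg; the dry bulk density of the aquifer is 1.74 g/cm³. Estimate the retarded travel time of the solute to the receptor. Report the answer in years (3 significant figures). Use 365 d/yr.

Hydraulic gradient i = (65.14 − 64.30) / 419 = 0.84 / 419 = 0.002005
K = 10.7 ft/d × 0.3048 = 3.261 m/d
Darcy flux q = K·i = 3.261 × 0.002005 = 0.006538 m/d
v_s = q/n_e = 0.006538/0.13 = 0.05029 m/d
Retardation R = 1 + ρ_b·K_d/n = 1 + 1.74×0.37/0.13 = 5.952
Contaminant velocity v_c = v/R = 0.05029/5.952 = 0.008450 m/d
L = 1.66 km = 1660 m
t = L/v_c = 1660/0.008450 = 196500 d
   = 196500/365 = 538 yr

538 years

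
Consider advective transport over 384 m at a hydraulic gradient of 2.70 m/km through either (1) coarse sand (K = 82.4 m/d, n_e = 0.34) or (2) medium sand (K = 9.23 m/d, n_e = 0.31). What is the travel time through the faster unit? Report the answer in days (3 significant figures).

Unit 1 (coarse sand): v = 82.4×0.0027/0.34 = 0.6544 m/d, t = 384/0.6544 = 586.8 d
Unit 2 (medium sand): v = 9.23×0.0027/0.31 = 0.08039 m/d, t = 384/0.08039 = 4777 d
Faster unit: t = 587 d

587 days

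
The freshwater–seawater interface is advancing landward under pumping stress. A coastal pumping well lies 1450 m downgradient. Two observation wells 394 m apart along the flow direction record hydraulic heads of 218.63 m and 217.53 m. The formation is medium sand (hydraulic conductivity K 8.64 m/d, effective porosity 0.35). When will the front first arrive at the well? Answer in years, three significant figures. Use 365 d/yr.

57.6 years

Hydraulic gradient i = (218.63 − 217.53) / 394 = 1.10 / 394 = 0.002792
Specific discharge q = 8.64 × 0.002792 = 0.02412 m/d
Seepage velocity v = q / n = 0.02412 / 0.35 = 0.06892 m/d
t = L / v = 1450 / 0.06892 = 21040 d
   = 21040 / 365 = 57.6 yr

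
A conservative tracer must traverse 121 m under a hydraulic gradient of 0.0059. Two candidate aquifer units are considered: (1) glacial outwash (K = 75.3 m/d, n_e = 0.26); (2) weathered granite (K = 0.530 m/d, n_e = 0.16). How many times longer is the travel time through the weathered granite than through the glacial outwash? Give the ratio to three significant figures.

87.4

Unit 1 (glacial outwash): v = 75.3×0.0059/0.26 = 1.709 m/d, t = 121/1.709 = 70.81 d
Unit 2 (weathered granite): v = 0.530×0.0059/0.16 = 0.01954 m/d, t = 121/0.01954 = 6191 d
t(weathered granite) / t(glacial outwash) = 6191/70.81 = 87.4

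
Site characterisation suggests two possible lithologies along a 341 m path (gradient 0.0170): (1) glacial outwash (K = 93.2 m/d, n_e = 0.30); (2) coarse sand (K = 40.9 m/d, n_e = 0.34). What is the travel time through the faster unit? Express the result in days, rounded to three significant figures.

64.6 days

Unit 1 (glacial outwash): v = 93.2×0.017/0.30 = 5.281 m/d, t = 341/5.281 = 64.57 d
Unit 2 (coarse sand): v = 40.9×0.017/0.34 = 2.045 m/d, t = 341/2.045 = 166.7 d
Faster unit: t = 64.6 d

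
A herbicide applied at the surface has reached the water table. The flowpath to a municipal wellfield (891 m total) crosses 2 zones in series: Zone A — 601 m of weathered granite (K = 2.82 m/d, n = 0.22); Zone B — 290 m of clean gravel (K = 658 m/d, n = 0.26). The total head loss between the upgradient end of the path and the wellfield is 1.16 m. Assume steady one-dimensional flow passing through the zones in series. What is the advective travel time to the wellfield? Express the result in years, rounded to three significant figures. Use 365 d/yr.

105 years

Continuity: the same q passes through each zone, so ΔH = q·Σ(L_j/K_j) — the zones act as resistances in series.
Σ(L/K) = 601/2.82 + 290/658 = 213.1 + 0.4407 = 213.6 d
q = ΔH / Σ(L/K) = 1.16 / 213.6 = 0.005432 m/d (same in every zone)
Zone A: v = q/n = 0.005432/0.22 = 0.02469 m/d → t_A = 601/0.02469 = 24340 d
Zone B: v = q/n = 0.005432/0.26 = 0.02089 m/d → t_B = 290/0.02089 = 13880 d
Total t = 24340 + 13880 = 38220 d
   = 38220 / 365 = 105 yr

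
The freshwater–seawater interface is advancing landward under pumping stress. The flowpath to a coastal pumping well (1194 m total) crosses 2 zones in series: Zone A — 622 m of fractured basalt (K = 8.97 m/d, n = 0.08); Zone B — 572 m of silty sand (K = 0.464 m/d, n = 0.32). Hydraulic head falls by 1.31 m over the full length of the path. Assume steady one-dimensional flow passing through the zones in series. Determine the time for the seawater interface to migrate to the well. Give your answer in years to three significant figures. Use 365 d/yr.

634 years

Steady 1-D flow in series ⇒ the Darcy flux q is identical in every zone and the zone head losses add (resistances L/K in series).
Σ(L/K) = 622/8.97 + 572/0.464 = 69.34 + 1233 = 1302 d
q = ΔH / Σ(L/K) = 1.31 / 1302 = 0.001006 m/d (same in every zone)
Zone A: v = q/n = 0.001006/0.08 = 0.01258 m/d → t_A = 622/0.01258 = 49460 d
Zone B: v = q/n = 0.001006/0.32 = 0.003144 m/d → t_B = 572/0.003144 = 181900 d
Total t = 49460 + 181900 = 231400 d
   = 231400 / 365 = 634 yr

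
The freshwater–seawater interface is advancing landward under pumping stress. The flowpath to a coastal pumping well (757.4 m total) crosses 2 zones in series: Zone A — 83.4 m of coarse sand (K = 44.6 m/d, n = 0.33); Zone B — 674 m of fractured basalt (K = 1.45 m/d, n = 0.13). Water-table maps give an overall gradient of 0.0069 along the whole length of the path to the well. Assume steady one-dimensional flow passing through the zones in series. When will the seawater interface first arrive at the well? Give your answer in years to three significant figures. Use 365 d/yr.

28.2 years

Steady 1-D flow in series ⇒ the Darcy flux q is identical in every zone and the zone head losses add (resistances L/K in series).
Σ(L/K) = 83.4/44.6 + 674/1.45 = 1.870 + 464.8 = 466.7 d
K_eq = L_total / Σ(L/K) = 757.4 / 466.7 = 1.623 m/d
q = K_eq · i = 1.623 × 0.0069 = 0.01120 m/d (same in every zone)
Zone A: v = q/n = 0.01120/0.33 = 0.03393 m/d → t_A = 83.4/0.03393 = 2458 d
Zone B: v = q/n = 0.01120/0.13 = 0.08614 m/d → t_B = 674/0.08614 = 7825 d
Total t = 2458 + 7825 = 10280 d
   = 10280 / 365 = 28.2 yr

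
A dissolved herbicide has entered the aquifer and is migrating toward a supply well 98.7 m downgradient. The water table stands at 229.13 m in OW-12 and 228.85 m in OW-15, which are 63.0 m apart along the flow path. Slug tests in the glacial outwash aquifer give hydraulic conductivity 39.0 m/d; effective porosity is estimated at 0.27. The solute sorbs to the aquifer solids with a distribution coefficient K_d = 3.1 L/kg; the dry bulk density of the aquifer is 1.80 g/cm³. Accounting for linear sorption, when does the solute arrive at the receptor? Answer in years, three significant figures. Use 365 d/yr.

Hydraulic gradient i = (229.13 − 228.85) / 63.0 = 0.28 / 63.0 = 0.004444
q = Ki = 39.0 × 0.004444 = 0.1733 m/d
Average linear velocity = 0.1733 / 0.27 = 0.6420 m/d
Retardation R = 1 + ρ_b·K_d/n = 1 + 1.80×3.1/0.27 = 21.67
Contaminant velocity v_c = v/R = 0.6420/21.67 = 0.02963 m/d
t = L/v_c = 98.7/0.02963 = 3331 d
   = 3331/365 = 9.13 yr

9.13 years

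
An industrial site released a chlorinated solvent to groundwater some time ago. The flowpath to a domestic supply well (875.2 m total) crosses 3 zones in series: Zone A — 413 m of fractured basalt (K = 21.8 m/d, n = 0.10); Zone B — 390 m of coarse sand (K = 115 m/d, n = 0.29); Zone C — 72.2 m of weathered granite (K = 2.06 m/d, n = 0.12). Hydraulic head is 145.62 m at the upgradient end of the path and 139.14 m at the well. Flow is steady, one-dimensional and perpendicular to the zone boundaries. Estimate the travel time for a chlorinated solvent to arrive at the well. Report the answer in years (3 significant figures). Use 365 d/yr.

Total head drop ΔH = 145.62 − 139.14 = 6.48 m
Steady 1-D flow in series ⇒ the Darcy flux q is identical in every zone and the zone head losses add (resistances L/K in series).
Σ(L/K) = 413/21.8 + 390/115 + 72.2/2.06 = 18.94 + 3.391 + 35.05 = 57.38 d
q = ΔH / Σ(L/K) = 6.48 / 57.38 = 0.1129 m/d (same in every zone)
Zone A: v = q/n = 0.1129/0.10 = 1.129 m/d → t_A = 413/1.129 = 365.7 d
Zone B: v = q/n = 0.1129/0.29 = 0.3894 m/d → t_B = 390/0.3894 = 1002 d
Zone C: v = q/n = 0.1129/0.12 = 0.9410 m/d → t_C = 72.2/0.9410 = 76.73 d
Total t = 365.7 + 1002 + 76.73 = 1444 d
   = 1444 / 365 = 3.96 yr

3.96 years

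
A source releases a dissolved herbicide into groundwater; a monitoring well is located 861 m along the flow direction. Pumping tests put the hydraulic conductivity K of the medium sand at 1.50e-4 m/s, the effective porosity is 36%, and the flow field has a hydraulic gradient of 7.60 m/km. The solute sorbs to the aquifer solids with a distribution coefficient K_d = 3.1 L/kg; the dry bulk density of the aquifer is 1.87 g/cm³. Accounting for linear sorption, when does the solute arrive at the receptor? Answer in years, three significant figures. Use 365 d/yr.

147 years

K = 1.50e-4 m/s × 86400 s/d = 12.96 m/d
Darcy flux q = K·i = 12.96 × 0.0076 = 0.09850 m/d
v_s = q/n_e = 0.09850/0.36 = 0.2736 m/d
Retardation R = 1 + ρ_b·K_d/n = 1 + 1.87×3.1/0.36 = 17.10
Contaminant velocity v_c = v/R = 0.2736/17.10 = 0.01600 m/d
t = L/v_c = 861/0.01600 = 53820 d
   = 53820/365 = 147 yr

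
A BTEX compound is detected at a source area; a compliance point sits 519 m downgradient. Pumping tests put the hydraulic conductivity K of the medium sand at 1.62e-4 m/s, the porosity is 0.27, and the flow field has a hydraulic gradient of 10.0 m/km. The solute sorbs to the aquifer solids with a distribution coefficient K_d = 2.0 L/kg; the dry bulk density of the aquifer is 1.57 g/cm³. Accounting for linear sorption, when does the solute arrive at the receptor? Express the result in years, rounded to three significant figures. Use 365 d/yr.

K = 1.62e-4 m/s × 86400 s/d = 14.00 m/d
Darcy flux q = K·i = 14.00 × 0.010 = 0.1400 m/d
v_s = q/n_e = 0.1400/0.27 = 0.5184 m/d
Retardation R = 1 + ρ_b·K_d/n = 1 + 1.57×2.0/0.27 = 12.63
Contaminant velocity v_c = v/R = 0.5184/12.63 = 0.04105 m/d
t = L/v_c = 519/0.04105 = 12640 d
   = 12640/365 = 34.6 yr

34.6 years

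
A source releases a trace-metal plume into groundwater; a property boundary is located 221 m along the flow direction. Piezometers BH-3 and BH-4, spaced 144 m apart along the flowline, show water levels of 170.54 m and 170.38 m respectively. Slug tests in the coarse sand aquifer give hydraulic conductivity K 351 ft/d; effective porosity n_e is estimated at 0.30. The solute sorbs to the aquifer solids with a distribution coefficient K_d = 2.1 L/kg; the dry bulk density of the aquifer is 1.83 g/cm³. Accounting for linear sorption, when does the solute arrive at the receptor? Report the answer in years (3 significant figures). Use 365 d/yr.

Hydraulic gradient i = (170.54 − 170.38) / 144 = 0.16 / 144 = 0.001111
K = 351 ft/d × 0.3048 = 107.0 m/d
Specific discharge q = 107.0 × 0.001111 = 0.1189 m/d
v = Ki/n = 107.0·0.001111/0.30 = 0.3962 m/d
Retardation R = 1 + ρ_b·K_d/n = 1 + 1.83×2.1/0.30 = 13.81
Contaminant velocity v_c = v/R = 0.3962/13.81 = 0.02869 m/d
t = L/v_c = 221/0.02869 = 7702 d
   = 7702/365 = 21.1 yr

21.1 years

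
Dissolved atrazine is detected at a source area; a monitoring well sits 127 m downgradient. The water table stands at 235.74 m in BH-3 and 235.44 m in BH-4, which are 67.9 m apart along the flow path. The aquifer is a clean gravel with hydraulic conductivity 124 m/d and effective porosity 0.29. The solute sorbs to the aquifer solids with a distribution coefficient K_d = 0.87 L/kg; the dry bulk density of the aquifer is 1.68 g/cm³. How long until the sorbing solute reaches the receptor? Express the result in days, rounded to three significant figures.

Hydraulic gradient i = (235.74 − 235.44) / 67.9 = 0.30 / 67.9 = 0.004418
Darcy flux q = K·i = 124 × 0.004418 = 0.5479 m/d
Seepage velocity v = q / n = 0.5479 / 0.29 = 1.889 m/d
Retardation R = 1 + ρ_b·K_d/n = 1 + 1.68×0.87/0.29 = 6.040
Contaminant velocity v_c = v/R = 1.889/6.040 = 0.3128 m/d
t = L/v_c = 127/0.3128 = 406.0 d

406 days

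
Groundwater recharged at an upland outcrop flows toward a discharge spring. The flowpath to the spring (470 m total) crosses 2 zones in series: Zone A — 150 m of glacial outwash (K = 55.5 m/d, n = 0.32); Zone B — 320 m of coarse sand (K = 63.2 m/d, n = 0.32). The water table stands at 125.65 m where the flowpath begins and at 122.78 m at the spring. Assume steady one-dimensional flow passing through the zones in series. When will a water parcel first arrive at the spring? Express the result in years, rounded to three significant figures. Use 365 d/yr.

Total head drop ΔH = 125.65 − 122.78 = 2.87 m
Continuity: the same q passes through each zone, so ΔH = q·Σ(L_j/K_j) — the zones act as resistances in series.
Σ(L/K) = 150/55.5 + 320/63.2 = 2.703 + 5.063 = 7.766 d
q = ΔH / Σ(L/K) = 2.87 / 7.766 = 0.3696 m/d (same in every zone)
Zone A: v = q/n = 0.3696/0.32 = 1.155 m/d → t_A = 150/1.155 = 129.9 d
Zone B: v = q/n = 0.3696/0.32 = 1.155 m/d → t_B = 320/1.155 = 277.1 d
Total t = 129.9 + 277.1 = 407.0 d
   = 407.0 / 365 = 1.11 yr

1.11 years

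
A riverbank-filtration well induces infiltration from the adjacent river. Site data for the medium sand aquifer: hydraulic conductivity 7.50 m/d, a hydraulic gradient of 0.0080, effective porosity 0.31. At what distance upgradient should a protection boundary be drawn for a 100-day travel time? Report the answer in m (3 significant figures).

Specific discharge q = 7.50 × 0.0080 = 0.06000 m/d
v_s = q/n_e = 0.06000/0.31 = 0.1935 m/d
L = v × T = 0.1935 × 100 = 19.35 m

19.4 m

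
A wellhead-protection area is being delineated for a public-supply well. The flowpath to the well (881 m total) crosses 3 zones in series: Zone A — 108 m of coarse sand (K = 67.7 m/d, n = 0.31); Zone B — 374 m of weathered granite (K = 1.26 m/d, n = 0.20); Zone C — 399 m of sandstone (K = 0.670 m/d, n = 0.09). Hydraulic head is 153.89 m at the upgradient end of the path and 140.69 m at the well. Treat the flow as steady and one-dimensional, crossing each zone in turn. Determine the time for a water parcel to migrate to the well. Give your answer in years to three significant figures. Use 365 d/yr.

Total head drop ΔH = 153.89 − 140.69 = 13.20 m
Continuity: the same q passes through each zone, so ΔH = q·Σ(L_j/K_j) — the zones act as resistances in series.
Σ(L/K) = 108/67.7 + 374/1.26 + 399/0.670 = 1.595 + 296.8 + 595.5 = 893.9 d
q = ΔH / Σ(L/K) = 13.20 / 893.9 = 0.01477 m/d (same in every zone)
Zone A: v = q/n = 0.01477/0.31 = 0.04763 m/d → t_A = 108/0.04763 = 2267 d
Zone B: v = q/n = 0.01477/0.20 = 0.07383 m/d → t_B = 374/0.07383 = 5066 d
Zone C: v = q/n = 0.01477/0.09 = 0.1641 m/d → t_C = 399/0.1641 = 2432 d
Total t = 2267 + 5066 + 2432 = 9765 d
   = 9765 / 365 = 26.8 yr

26.8 years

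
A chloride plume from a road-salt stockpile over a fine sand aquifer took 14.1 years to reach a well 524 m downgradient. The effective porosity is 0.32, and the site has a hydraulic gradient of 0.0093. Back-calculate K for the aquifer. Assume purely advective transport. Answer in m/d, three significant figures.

t = 14.1 years = 5147 d
v = L / t = 524 / 5147 = 0.1018 m/d
K = v · n / i = 0.1018 × 0.32 / 0.0093 = 3.50 m/d

3.50 m/d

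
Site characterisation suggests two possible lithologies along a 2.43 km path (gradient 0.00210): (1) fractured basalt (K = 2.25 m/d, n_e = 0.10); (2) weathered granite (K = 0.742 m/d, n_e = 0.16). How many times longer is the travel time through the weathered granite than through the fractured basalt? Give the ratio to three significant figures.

Unit 1 (fractured basalt): v = 2.25×0.0021/0.10 = 0.04725 m/d, t = 2430/0.04725 = 51430 d
Unit 2 (weathered granite): v = 0.742×0.0021/0.16 = 0.009739 m/d, t = 2430/0.009739 = 249500 d
t(weathered granite) / t(fractured basalt) = 249500/51430 = 4.85

4.85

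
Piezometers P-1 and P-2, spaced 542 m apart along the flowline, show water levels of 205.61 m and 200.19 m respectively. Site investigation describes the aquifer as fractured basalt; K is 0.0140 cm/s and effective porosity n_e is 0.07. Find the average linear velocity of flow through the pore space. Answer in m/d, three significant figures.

Hydraulic gradient i = (205.61 − 200.19) / 542 = 5.42 / 542 = 0.01000
K = 0.0140 cm/s × 864 = 12.10 m/d
Darcy flux q = K·i = 12.10 × 0.01000 = 0.1210 m/d
v = Ki/n = 12.10·0.01000/0.07 = 1.728 m/d

1.73 m/d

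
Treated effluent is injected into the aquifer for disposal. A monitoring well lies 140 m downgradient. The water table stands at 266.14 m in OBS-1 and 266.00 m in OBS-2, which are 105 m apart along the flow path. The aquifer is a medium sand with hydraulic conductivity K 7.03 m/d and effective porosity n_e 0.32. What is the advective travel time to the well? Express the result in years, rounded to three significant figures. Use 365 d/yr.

13.1 years

Hydraulic gradient i = (266.14 − 266.00) / 105 = 0.14 / 105 = 0.001333
Darcy flux q = K·i = 7.03 × 0.001333 = 0.009373 m/d
Seepage velocity v = q / n = 0.009373 / 0.32 = 0.02929 m/d
t = L / v = 140 / 0.02929 = 4780 d
   = 4780 / 365 = 13.1 yr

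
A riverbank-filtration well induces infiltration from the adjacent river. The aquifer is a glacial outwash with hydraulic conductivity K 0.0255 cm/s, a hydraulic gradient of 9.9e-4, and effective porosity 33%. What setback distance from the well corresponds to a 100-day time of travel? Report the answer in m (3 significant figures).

K = 0.0255 cm/s × 864 = 22.03 m/d
Specific discharge q = 22.03 × 9.9e-4 = 0.02181 m/d
Seepage velocity v = q / n = 0.02181 / 0.33 = 0.06610 m/d
L = v × T = 0.06610 × 100 = 6.610 m

6.61 m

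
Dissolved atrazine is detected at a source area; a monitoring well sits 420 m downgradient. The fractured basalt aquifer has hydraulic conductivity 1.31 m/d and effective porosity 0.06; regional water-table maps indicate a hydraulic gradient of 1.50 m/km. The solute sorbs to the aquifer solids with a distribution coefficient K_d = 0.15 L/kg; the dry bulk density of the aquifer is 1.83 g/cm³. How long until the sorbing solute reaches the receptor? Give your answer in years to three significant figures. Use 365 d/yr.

Darcy flux q = K·i = 1.31 × 0.0015 = 0.001965 m/d
v_s = q/n_e = 0.001965/0.06 = 0.03275 m/d
Retardation R = 1 + ρ_b·K_d/n = 1 + 1.83×0.15/0.06 = 5.575
Contaminant velocity v_c = v/R = 0.03275/5.575 = 0.005874 m/d
t = L/v_c = 420/0.005874 = 71500 d
   = 71500/365 = 196 yr

196 years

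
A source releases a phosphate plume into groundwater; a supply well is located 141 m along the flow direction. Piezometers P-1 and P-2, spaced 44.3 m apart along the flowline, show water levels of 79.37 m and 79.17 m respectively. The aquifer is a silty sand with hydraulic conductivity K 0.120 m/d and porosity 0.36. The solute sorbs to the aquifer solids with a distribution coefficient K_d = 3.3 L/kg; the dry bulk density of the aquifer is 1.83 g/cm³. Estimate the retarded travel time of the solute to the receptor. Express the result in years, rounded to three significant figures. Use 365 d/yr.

Hydraulic gradient i = (79.37 − 79.17) / 44.3 = 0.20 / 44.3 = 0.004515
Darcy flux q = K·i = 0.120 × 0.004515 = 5.418e-4 m/d
v = Ki/n = 0.120·0.004515/0.36 = 0.001505 m/d
Retardation R = 1 + ρ_b·K_d/n = 1 + 1.83×3.3/0.36 = 17.78
Contaminant velocity v_c = v/R = 0.001505/17.78 = 8.466e-5 m/d
t = L/v_c = 141/8.466e-5 = 1.665e6 d
   = 1.665e6/365 = 4560 yr

4560 years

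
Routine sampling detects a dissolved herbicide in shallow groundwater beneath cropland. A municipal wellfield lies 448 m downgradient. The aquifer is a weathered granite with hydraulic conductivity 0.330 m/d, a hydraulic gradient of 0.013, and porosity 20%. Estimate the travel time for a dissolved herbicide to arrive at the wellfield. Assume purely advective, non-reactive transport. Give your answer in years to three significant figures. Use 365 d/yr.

Darcy flux q = K·i = 0.330 × 0.013 = 0.004290 m/d
Seepage velocity v = q / n = 0.004290 / 0.20 = 0.02145 m/d
t = L / v = 448 / 0.02145 = 20890 d
   = 20890 / 365 = 57.2 yr

57.2 years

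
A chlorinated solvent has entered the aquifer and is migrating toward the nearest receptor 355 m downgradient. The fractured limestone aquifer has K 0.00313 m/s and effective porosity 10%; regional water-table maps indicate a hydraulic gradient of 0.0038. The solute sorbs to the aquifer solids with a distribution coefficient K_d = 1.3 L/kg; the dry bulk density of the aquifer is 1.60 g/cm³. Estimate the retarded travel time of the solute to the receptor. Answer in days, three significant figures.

K = 0.00313 m/s × 86400 s/d = 270.4 m/d
q = Ki = 270.4 × 0.0038 = 1.028 m/d
v_s = q/n_e = 1.028/0.10 = 10.28 m/d
Retardation R = 1 + ρ_b·K_d/n = 1 + 1.60×1.3/0.10 = 21.80
Contaminant velocity v_c = v/R = 10.28/21.80 = 0.4714 m/d
t = L/v_c = 355/0.4714 = 753.1 d

753 days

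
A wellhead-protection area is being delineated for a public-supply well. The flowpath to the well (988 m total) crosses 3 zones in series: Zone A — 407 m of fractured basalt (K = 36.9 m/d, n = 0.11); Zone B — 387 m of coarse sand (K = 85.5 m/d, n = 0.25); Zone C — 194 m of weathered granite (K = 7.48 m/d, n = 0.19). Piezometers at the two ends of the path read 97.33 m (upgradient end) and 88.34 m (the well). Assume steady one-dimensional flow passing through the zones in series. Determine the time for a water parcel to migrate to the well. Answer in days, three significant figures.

823 days

Total head drop ΔH = 97.33 − 88.34 = 8.99 m
Continuity: the same q passes through each zone, so ΔH = q·Σ(L_j/K_j) — the zones act as resistances in series.
Σ(L/K) = 407/36.9 + 387/85.5 + 194/7.48 = 11.03 + 4.526 + 25.94 = 41.49 d
q = ΔH / Σ(L/K) = 8.99 / 41.49 = 0.2167 m/d (same in every zone)
Zone A: v = q/n = 0.2167/0.11 = 1.970 m/d → t_A = 407/1.970 = 206.6 d
Zone B: v = q/n = 0.2167/0.25 = 0.8667 m/d → t_B = 387/0.8667 = 446.5 d
Zone C: v = q/n = 0.2167/0.19 = 1.140 m/d → t_C = 194/1.140 = 170.1 d
Total t = 206.6 + 446.5 + 170.1 = 823.3 d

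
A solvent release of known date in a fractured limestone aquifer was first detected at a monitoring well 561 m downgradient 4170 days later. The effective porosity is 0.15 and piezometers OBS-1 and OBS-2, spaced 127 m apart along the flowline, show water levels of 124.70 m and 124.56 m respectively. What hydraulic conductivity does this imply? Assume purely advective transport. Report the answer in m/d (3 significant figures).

18.3 m/d

Hydraulic gradient i = (124.70 − 124.56) / 127 = 0.14 / 127 = 0.001102
v = L / t = 561 / 4170 = 0.1345 m/d
K = v · n / i = 0.1345 × 0.15 / 0.001102 = 18.3 m/d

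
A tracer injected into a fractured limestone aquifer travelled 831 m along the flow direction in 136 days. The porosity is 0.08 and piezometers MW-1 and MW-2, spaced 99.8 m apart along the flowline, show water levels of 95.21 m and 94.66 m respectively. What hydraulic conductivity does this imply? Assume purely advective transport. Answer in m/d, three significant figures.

88.7 m/d

Hydraulic gradient i = (95.21 − 94.66) / 99.8 = 0.55 / 99.8 = 0.005511
v = L / t = 831 / 136 = 6.110 m/d
K = v · n / i = 6.110 × 0.08 / 0.005511 = 88.7 m/d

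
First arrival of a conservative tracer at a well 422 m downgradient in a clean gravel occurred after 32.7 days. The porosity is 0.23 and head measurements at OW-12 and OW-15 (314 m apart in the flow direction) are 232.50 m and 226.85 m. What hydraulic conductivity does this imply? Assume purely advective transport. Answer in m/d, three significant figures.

Hydraulic gradient i = (232.50 − 226.85) / 314 = 5.65 / 314 = 0.01799
v = L / t = 422 / 32.7 = 12.91 m/d
K = v · n / i = 12.91 × 0.23 / 0.01799 = 165 m/d

165 m/d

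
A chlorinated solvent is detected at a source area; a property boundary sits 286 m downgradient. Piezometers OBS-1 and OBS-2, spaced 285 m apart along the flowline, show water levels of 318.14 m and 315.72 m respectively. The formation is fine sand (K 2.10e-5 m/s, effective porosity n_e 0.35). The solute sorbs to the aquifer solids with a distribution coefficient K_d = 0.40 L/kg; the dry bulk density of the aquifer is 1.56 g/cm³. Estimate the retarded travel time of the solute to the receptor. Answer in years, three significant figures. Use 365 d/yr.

Hydraulic gradient i = (318.14 − 315.72) / 285 = 2.42 / 285 = 0.008491
K = 2.10e-5 m/s × 86400 s/d = 1.814 m/d
Darcy flux q = K·i = 1.814 × 0.008491 = 0.01541 m/d
v_s = q/n_e = 0.01541/0.35 = 0.04402 m/d
Retardation R = 1 + ρ_b·K_d/n = 1 + 1.56×0.40/0.35 = 2.783
Contaminant velocity v_c = v/R = 0.04402/2.783 = 0.01582 m/d
t = L/v_c = 286/0.01582 = 18080 d
   = 18080/365 = 49.5 yr

49.5 years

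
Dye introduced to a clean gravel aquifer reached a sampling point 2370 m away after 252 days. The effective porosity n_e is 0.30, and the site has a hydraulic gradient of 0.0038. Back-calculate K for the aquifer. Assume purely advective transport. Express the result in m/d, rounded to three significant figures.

v = L / t = 2370 / 252 = 9.405 m/d
K = v · n / i = 9.405 × 0.30 / 0.0038 = 742 m/d

742 m/d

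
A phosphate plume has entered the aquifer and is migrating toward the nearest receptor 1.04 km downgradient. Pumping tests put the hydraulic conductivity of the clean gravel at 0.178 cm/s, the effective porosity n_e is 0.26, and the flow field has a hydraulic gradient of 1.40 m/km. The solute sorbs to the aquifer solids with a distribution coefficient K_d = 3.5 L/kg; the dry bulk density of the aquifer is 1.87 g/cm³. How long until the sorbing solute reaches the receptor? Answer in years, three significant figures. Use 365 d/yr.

K = 0.178 cm/s × 864 = 153.8 m/d
q = Ki = 153.8 × 0.0014 = 0.2153 m/d
v = Ki/n = 153.8·0.0014/0.26 = 0.8281 m/d
Retardation R = 1 + ρ_b·K_d/n = 1 + 1.87×3.5/0.26 = 26.17
Contaminant velocity v_c = v/R = 0.8281/26.17 = 0.03164 m/d
L = 1.04 km = 1040 m
t = L/v_c = 1040/0.03164 = 32870 d
   = 32870/365 = 90.1 yr

90.1 years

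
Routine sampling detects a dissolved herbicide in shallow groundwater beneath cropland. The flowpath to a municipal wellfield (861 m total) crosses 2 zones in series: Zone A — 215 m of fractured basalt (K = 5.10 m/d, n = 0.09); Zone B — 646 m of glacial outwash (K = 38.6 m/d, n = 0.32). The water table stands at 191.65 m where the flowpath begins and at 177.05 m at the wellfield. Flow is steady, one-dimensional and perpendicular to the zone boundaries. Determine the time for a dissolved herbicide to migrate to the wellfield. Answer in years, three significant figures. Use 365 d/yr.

Total head drop ΔH = 191.65 − 177.05 = 14.60 m
Continuity: the same q passes through each zone, so ΔH = q·Σ(L_j/K_j) — the zones act as resistances in series.
Σ(L/K) = 215/5.10 + 646/38.6 = 42.16 + 16.74 = 58.89 d
q = ΔH / Σ(L/K) = 14.60 / 58.89 = 0.2479 m/d (same in every zone)
Zone A: v = q/n = 0.2479/0.09 = 2.755 m/d → t_A = 215/2.755 = 78.05 d
Zone B: v = q/n = 0.2479/0.32 = 0.7747 m/d → t_B = 646/0.7747 = 833.9 d
Total t = 78.05 + 833.9 = 911.9 d
   = 911.9 / 365 = 2.50 yr

2.50 years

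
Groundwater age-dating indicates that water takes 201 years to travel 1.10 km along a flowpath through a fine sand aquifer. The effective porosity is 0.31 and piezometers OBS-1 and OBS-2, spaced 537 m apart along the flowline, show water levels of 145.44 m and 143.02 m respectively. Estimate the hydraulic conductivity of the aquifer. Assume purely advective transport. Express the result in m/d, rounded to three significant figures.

1.03 m/d

Hydraulic gradient i = (145.44 − 143.02) / 537 = 2.42 / 537 = 0.004507
t = 201 years = 73370 d
L = 1.10 km = 1100 m
v = L / t = 1100 / 73370 = 0.01499 m/d
K = v · n / i = 0.01499 × 0.31 / 0.004507 = 1.03 m/d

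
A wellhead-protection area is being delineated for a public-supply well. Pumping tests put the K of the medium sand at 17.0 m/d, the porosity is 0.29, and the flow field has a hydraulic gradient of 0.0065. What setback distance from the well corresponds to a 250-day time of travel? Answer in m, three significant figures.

95.3 m

Darcy flux q = K·i = 17.0 × 0.0065 = 0.1105 m/d
v_s = q/n_e = 0.1105/0.29 = 0.3810 m/d
L = v × T = 0.3810 × 250 = 95.26 m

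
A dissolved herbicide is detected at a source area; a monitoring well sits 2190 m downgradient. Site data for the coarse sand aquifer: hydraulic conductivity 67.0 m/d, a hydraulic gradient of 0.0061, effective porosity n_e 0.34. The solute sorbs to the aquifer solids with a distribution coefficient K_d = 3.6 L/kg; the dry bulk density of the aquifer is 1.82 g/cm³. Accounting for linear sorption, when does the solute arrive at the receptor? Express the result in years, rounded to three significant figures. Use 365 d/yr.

101 years

Specific discharge q = 67.0 × 0.0061 = 0.4087 m/d
Seepage velocity v = q / n = 0.4087 / 0.34 = 1.202 m/d
Retardation R = 1 + ρ_b·K_d/n = 1 + 1.82×3.6/0.34 = 20.27
Contaminant velocity v_c = v/R = 1.202/20.27 = 0.05930 m/d
t = L/v_c = 2190/0.05930 = 36930 d
   = 36930/365 = 101 yr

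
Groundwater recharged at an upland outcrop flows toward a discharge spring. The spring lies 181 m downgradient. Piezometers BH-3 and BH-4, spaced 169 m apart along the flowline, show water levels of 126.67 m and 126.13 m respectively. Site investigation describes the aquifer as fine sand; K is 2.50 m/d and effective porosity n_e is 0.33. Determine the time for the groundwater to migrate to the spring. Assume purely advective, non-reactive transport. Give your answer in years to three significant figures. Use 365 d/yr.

Hydraulic gradient i = (126.67 − 126.13) / 169 = 0.54 / 169 = 0.003195
q = Ki = 2.50 × 0.003195 = 0.007988 m/d
Seepage velocity v = q / n = 0.007988 / 0.33 = 0.02421 m/d
t = L / v = 181 / 0.02421 = 7477 d
   = 7477 / 365 = 20.5 yr

20.5 years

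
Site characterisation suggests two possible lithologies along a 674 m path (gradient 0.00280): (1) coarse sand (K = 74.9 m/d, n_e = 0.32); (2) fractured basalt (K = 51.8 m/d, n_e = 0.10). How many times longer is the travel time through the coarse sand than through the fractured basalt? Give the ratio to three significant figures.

Unit 1 (coarse sand): v = 74.9×0.0028/0.32 = 0.6554 m/d, t = 674/0.6554 = 1028 d
Unit 2 (fractured basalt): v = 51.8×0.0028/0.10 = 1.450 m/d, t = 674/1.450 = 464.7 d
t(coarse sand) / t(fractured basalt) = 1028/464.7 = 2.21

2.21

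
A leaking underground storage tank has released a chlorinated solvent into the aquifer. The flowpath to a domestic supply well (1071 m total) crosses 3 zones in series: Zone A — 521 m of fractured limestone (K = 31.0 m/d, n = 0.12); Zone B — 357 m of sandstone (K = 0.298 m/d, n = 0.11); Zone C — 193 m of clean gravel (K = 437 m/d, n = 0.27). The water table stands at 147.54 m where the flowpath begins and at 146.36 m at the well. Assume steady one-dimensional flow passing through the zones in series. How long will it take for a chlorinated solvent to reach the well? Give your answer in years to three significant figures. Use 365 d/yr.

Total head drop ΔH = 147.54 − 146.36 = 1.18 m
Continuity: the same q passes through each zone, so ΔH = q·Σ(L_j/K_j) — the zones act as resistances in series.
Σ(L/K) = 521/31.0 + 357/0.298 + 193/437 = 16.81 + 1198 + 0.4416 = 1215 d
q = ΔH / Σ(L/K) = 1.18 / 1215 = 9.710e-4 m/d (same in every zone)
Zone A: v = q/n = 9.710e-4/0.12 = 0.008092 m/d → t_A = 521/0.008092 = 64390 d
Zone B: v = q/n = 9.710e-4/0.11 = 0.008827 m/d → t_B = 357/0.008827 = 40440 d
Zone C: v = q/n = 9.710e-4/0.27 = 0.003596 m/d → t_C = 193/0.003596 = 53670 d
Total t = 64390 + 40440 + 53670 = 158500 d
   = 158500 / 365 = 434 yr

434 years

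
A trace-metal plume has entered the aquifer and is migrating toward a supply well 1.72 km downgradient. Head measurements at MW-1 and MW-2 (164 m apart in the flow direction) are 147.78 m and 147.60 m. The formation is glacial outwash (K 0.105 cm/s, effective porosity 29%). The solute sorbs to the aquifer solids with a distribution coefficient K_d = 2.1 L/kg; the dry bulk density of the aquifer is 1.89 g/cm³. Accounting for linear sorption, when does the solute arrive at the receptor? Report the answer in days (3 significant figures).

73600 days

Hydraulic gradient i = (147.78 − 147.60) / 164 = 0.18 / 164 = 0.001098
K = 0.105 cm/s × 864 = 90.72 m/d
Darcy flux q = K·i = 90.72 × 0.001098 = 0.09957 m/d
v = Ki/n = 90.72·0.001098/0.29 = 0.3433 m/d
Retardation R = 1 + ρ_b·K_d/n = 1 + 1.89×2.1/0.29 = 14.69
Contaminant velocity v_c = v/R = 0.3433/14.69 = 0.02338 m/d
L = 1.72 km = 1720 m
t = L/v_c = 1720/0.02338 = 73570 d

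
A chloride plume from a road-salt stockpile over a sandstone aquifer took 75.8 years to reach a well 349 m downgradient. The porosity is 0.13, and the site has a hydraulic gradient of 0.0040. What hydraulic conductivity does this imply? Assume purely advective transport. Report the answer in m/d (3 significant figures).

0.410 m/d

t = 75.8 years = 27670 d
v = L / t = 349 / 27670 = 0.01261 m/d
K = v · n / i = 0.01261 × 0.13 / 0.0040 = 0.410 m/d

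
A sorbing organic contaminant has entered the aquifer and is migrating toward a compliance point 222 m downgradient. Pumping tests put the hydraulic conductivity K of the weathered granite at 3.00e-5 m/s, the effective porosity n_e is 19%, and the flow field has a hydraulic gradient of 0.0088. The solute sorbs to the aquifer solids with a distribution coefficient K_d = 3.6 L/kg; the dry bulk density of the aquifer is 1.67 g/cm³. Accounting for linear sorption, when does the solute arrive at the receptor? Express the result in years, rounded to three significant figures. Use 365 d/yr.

165 years

K = 3.00e-5 m/s × 86400 s/d = 2.592 m/d
q = Ki = 2.592 × 0.0088 = 0.02281 m/d
v_s = q/n_e = 0.02281/0.19 = 0.1201 m/d
Retardation R = 1 + ρ_b·K_d/n = 1 + 1.67×3.6/0.19 = 32.64
Contaminant velocity v_c = v/R = 0.1201/32.64 = 0.003678 m/d
t = L/v_c = 222/0.003678 = 60360 d
   = 60360/365 = 165 yr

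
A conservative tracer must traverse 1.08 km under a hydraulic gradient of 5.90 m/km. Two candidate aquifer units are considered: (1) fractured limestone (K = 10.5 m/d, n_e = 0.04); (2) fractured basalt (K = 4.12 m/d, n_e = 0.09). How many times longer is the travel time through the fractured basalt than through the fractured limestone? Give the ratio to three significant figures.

Unit 1 (fractured limestone): v = 10.5×0.0059/0.04 = 1.549 m/d, t = 1080/1.549 = 697.3 d
Unit 2 (fractured basalt): v = 4.12×0.0059/0.09 = 0.2701 m/d, t = 1080/0.2701 = 3999 d
t(fractured basalt) / t(fractured limestone) = 3999/697.3 = 5.73

5.73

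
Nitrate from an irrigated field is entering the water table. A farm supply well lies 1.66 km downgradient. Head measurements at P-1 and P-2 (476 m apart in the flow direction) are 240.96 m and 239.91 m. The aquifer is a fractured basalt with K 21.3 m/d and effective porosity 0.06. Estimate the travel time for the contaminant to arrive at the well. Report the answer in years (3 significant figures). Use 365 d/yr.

5.81 years

Hydraulic gradient i = (240.96 − 239.91) / 476 = 1.05 / 476 = 0.002206
q = Ki = 21.3 × 0.002206 = 0.04699 m/d
Seepage velocity v = q / n = 0.04699 / 0.06 = 0.7831 m/d
L = 1.66 km = 1660 m
t = L / v = 1660 / 0.7831 = 2120 d
   = 2120 / 365 = 5.81 yr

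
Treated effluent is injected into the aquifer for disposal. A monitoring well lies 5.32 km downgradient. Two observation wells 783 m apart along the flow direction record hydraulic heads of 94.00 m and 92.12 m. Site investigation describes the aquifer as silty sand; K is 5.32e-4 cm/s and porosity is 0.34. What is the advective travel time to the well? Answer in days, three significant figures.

Hydraulic gradient i = (94.00 − 92.12) / 783 = 1.88 / 783 = 0.002401
K = 5.32e-4 cm/s × 864 = 0.4596 m/d
Specific discharge q = 0.4596 × 0.002401 = 0.001104 m/d
Seepage velocity v = q / n = 0.001104 / 0.34 = 0.003246 m/d
L = 5.32 km = 5320 m
t = L / v = 5320 / 0.003246 = 1.639e6 d

1.64e6 days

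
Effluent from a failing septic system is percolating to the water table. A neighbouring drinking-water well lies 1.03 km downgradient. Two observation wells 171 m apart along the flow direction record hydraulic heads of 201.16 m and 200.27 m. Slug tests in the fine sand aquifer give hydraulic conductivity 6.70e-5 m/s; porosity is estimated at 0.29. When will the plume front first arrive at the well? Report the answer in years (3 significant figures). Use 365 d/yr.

Hydraulic gradient i = (201.16 − 200.27) / 171 = 0.89 / 171 = 0.005205
K = 6.70e-5 m/s × 86400 s/d = 5.789 m/d
Specific discharge q = 5.789 × 0.005205 = 0.03013 m/d
v_s = q/n_e = 0.03013/0.29 = 0.1039 m/d
L = 1.03 km = 1030 m
t = L / v = 1030 / 0.1039 = 9914 d
   = 9914 / 365 = 27.2 yr

27.2 years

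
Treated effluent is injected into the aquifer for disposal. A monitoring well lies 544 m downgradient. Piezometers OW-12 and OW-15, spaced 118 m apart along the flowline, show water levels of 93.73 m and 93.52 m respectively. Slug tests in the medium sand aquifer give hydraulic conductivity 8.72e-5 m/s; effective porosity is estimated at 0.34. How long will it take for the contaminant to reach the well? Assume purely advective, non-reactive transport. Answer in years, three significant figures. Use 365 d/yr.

Hydraulic gradient i = (93.73 − 93.52) / 118 = 0.21 / 118 = 0.001780
K = 8.72e-5 m/s × 86400 s/d = 7.534 m/d
Specific discharge q = 7.534 × 0.001780 = 0.01341 m/d
Seepage velocity v = q / n = 0.01341 / 0.34 = 0.03944 m/d
t = L / v = 544 / 0.03944 = 13790 d
   = 13790 / 365 = 37.8 yr

37.8 years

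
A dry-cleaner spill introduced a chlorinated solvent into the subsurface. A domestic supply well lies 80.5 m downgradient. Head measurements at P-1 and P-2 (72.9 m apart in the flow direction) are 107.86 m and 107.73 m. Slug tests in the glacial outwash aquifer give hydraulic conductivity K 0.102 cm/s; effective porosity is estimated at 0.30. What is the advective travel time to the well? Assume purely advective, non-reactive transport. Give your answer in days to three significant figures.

Hydraulic gradient i = (107.86 − 107.73) / 72.9 = 0.13 / 72.9 = 0.001783
K = 0.102 cm/s × 864 = 88.13 m/d
q = Ki = 88.13 × 0.001783 = 0.1572 m/d
v = Ki/n = 88.13·0.001783/0.30 = 0.5239 m/d
t = L / v = 80.5 / 0.5239 = 153.7 d

154 days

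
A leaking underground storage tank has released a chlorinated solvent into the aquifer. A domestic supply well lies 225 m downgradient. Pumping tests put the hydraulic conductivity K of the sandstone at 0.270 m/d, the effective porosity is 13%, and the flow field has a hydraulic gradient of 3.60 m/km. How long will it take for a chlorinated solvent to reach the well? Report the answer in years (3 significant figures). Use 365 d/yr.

82.4 years

q = Ki = 0.270 × 0.0036 = 9.720e-4 m/d
v = Ki/n = 0.270·0.0036/0.13 = 0.007477 m/d
t = L / v = 225 / 0.007477 = 30090 d
   = 30090 / 365 = 82.4 yr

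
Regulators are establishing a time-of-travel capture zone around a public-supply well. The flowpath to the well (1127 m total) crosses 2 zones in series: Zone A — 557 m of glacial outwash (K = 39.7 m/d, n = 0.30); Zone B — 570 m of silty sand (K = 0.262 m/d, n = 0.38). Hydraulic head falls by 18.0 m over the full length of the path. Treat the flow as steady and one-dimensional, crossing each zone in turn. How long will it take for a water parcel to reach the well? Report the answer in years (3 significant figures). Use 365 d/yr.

Continuity: the same q passes through each zone, so ΔH = q·Σ(L_j/K_j) — the zones act as resistances in series.
Σ(L/K) = 557/39.7 + 570/0.262 = 14.03 + 2176 = 2190 d
q = ΔH / Σ(L/K) = 18.0 / 2190 = 0.008221 m/d (same in every zone)
Zone A: v = q/n = 0.008221/0.30 = 0.02740 m/d → t_A = 557/0.02740 = 20330 d
Zone B: v = q/n = 0.008221/0.38 = 0.02163 m/d → t_B = 570/0.02163 = 26350 d
Total t = 20330 + 26350 = 46680 d
   = 46680 / 365 = 128 yr

128 years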